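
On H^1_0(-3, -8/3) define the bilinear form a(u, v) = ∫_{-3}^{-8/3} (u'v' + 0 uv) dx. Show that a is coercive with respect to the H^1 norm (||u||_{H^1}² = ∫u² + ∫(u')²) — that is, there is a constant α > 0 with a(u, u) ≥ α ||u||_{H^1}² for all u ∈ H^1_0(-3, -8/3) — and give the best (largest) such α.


α = 9*π^2/(1 + 9*π^2)

Coercivity of a(·,·) on H^1_0(-3, -8/3) means a(u, u) ≥ α ||u||_{H^1}² for every u ∈ H^1_0.
The interval has length L = 1/3, and Poincaré/coercivity depend only on L. Here a(u, u) = ∫(u')² + (0)·∫u².
Here c = 0, so a(u,u) = ∫(u')² alone. The condition a(u,u) ≥ α||u||_{H^1}² reads (1−α)∫(u')² ≥ (α−c)∫u². Any admissible α is ≤ 1 (rapidly oscillating u have ∫u²/∫(u')² → 0), and α = 1 would force 0 ≥ (1−c)∫u², impossible since c < 1; so 1−α > 0. By the sharp Poincaré inequality on H^1_0 of an interval of length L, ∫(u')² ≥ (π/L)²∫u² with equality for the first sine mode sin(π(x−x₀)/L) (x₀ the left endpoint), so the inequality holds for all u iff (1−α)(π/L)² ≥ α − c, i.e. α ≤ ((π/L)² + c)/((π/L)² + 1) = (1 + c(L/π)²)/(1 + (L/π)²). (Direct route, valid since c ≤ 0: Poincaré gives c∫u² ≥ c(L/π)²∫(u')², so a(u,u) ≥ (1 + c(L/π)²)∫(u')², while ||u||_{H^1}² ≤ (1 + (L/π)²)∫(u')²; dividing yields the same α.) With (π/L)² = 9*π^2 and c = 0, the largest admissible constant is α = ((π/L)² + c)/((π/L)² + 1).
Simplifying, α = 9*π^2/(1 + 9*π^2).


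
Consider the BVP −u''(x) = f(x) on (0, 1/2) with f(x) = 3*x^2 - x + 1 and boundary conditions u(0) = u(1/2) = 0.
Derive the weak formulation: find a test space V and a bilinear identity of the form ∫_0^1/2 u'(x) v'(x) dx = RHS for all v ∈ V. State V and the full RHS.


V = H^1_0(0, 1/2) (so v(0) = v(1/2) = 0); weak form: ∫_0^1/2 u'v' dx = ∫_0^1/2 (3*x^2 - x + 1) v dx for all v ∈ V.

Multiply both sides by a test function v and integrate from 0 to 1/2:
  ∫_0^1/2 −u''(x) v(x) dx = ∫_0^1/2 f(x) v(x) dx.
Integrate the LHS by parts once:
  ∫_0^1/2 −u'' v dx = −[u'(x) v(x)]_0^1/2 + ∫_0^1/2 u'(x) v'(x) dx.
Thus ∫_0^1/2 u'(x) v'(x) dx = ∫_0^1/2 f(x) v(x) dx + [u'(x) v(x)]_0^1/2.
Choose V so that boundary terms are either known or forced to vanish.
u is Dirichlet: u(0) = u(1/2) = 0. Let V = H^1_0(0, 1/2); then v(0) = v(1/2) = 0, and [u' v]_0^1/2 = 0.
Weak formulation: find u (satisfying any essential BC) such that ∫_0^1/2 u'(x) v'(x) dx = ∫_0^1/2 f v dx for all v ∈ V.
Substituting f(x) = 3*x^2 - x + 1, the right-hand side is ∫_0^1/2 (3*x^2 - x + 1) v dx.


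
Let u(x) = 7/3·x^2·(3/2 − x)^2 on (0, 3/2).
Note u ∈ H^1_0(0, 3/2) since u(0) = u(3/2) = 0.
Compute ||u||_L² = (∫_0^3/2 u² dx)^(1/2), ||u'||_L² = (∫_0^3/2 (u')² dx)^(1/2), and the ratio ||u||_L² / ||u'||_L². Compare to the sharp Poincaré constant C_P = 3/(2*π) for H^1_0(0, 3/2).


||u||_L² / ||u'||_L² = sqrt(3)/4 < C_P = 3/(2*π).

u(x) = 7/3·x^2·(3/2 − x)^2, so u'(x) = 7*x*(2*x - 3)*(4*x - 3)/6.
u(x) = 7/3·x^2·(3/2 − x)^2 vanishes at x = 0 and x = 3/2, so u ∈ H^1_0(0, 3/2). Differentiate via the product rule and integrate the resulting polynomials term by term.
  ∫_0^3/2 u² dx = ∫_0^3/2 (49*x^8/9 - 98*x^7/3 + 147*x^6/2 - 147*x^5/2 + 441*x^4/16) dx. Term by term:
    ∫_0^3/2 49*x^8/9 dx = 11907/512;  ∫_0^3/2 -98*x^7/3 dx = -107163/1024;  ∫_0^3/2 147*x^6/2 dx = 45927/256;
    ∫_0^3/2 -147*x^5/2 dx = -35721/256;  ∫_0^3/2 441*x^4/16 dx = 107163/2560.
  Sum: 11907/512 − 107163/1024 + 45927/256 − 35721/256 + 107163/2560 = 1701/5120.
  ∫_0^3/2 (u')² dx = ∫_0^3/2 (784*x^6/9 - 392*x^5 + 637*x^4 - 441*x^3 + 441*x^2/4) dx. Term by term:
    ∫_0^3/2 784*x^6/9 dx = 1701/8;  ∫_0^3/2 -392*x^5 dx = -11907/16;  ∫_0^3/2 637*x^4 dx = 154791/160;
    ∫_0^3/2 -441*x^3 dx = -35721/64;  ∫_0^3/2 441*x^2/4 dx = 3969/32.
  Sum: 1701/8 − 11907/16 + 154791/160 − 35721/64 + 3969/32 = 567/320.
∫_0^3/2 u² dx = 1701/5120, so ||u||_L² = 9*sqrt(105)/160.
∫_0^3/2 (u')² dx = 567/320, so ||u'||_L² = 9*sqrt(35)/40.
Ratio ||u||_L² / ||u'||_L² = sqrt(3)/4.
Sharp Poincaré constant on H^1_0(0, 3/2) is C_P = L/π = 3/(2*π), achieved by sin(2*π/3·x).
A polynomial bump cannot attain the sharp Poincaré constant (only the first sine eigenfunction does), so the ratio is strictly less than C_P, consistent with ||u||_L² ≤ C_P ||u'||_L².


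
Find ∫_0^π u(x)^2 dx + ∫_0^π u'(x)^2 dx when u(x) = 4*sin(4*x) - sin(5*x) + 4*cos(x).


||u||_{H^1(0,π)}^2 = 512/15 + 165*π

u'(x) = -4*sin(x) + 16*cos(4*x) - 5*cos(5*x).
Expand u² and (u')² and integrate term by term on (0, π), using: for integers n ≥ 1, ∫_0^π sin²(nx) dx = ∫_0^π cos²(nx) dx = π/2; for n ≠ n', ∫_0^π sin(nx)sin(n'x) dx = ∫_0^π cos(nx)cos(n'x) dx = 0; and by product-to-sum, ∫_0^π sin(nx)cos(n'x) dx = ½∫_0^π [sin((n+n')x) + sin((n−n')x)] dx, which is 0 when n+n' is even and 2n/(n²−n'²) when n+n' is odd (it need not vanish on (0, π)).
  u² squared terms: (-1)²·∫sin(5x)² dx = 1·π/2 = π/2;  (4)²·∫cos(x)² dx = 16·π/2 = 8*π;  (4)²·∫sin(4x)² dx = 16·π/2 = 8*π.
  u² cross terms: 2·(-1)·(4)·∫sin(5x)·cos(x) dx = -8·(0) = 0;  2·(-1)·(4)·∫sin(5x)·sin(4x) dx = -8·(0) = 0;  2·(4)·(4)·∫cos(x)·sin(4x) dx = 32·(8/15) = 256/15.
  So ∫_0^π u² dx = π/2 + 8*π + 8*π + 0 + 0 + 256/15 = 256/15 + 33*π/2.
  (u')² squared terms: (-5)²·∫cos(5x)² dx = 25·π/2 = 25*π/2;  (-4)²·∫sin(x)² dx = 16·π/2 = 8*π;  (16)²·∫cos(4x)² dx = 256·π/2 = 128*π.
  (u')² cross terms: 2·(-5)·(-4)·∫cos(5x)·sin(x) dx = 40·(0) = 0;  2·(-5)·(16)·∫cos(5x)·cos(4x) dx = -160·(0) = 0;  2·(-4)·(16)·∫sin(x)·cos(4x) dx = -128·(-2/15) = 256/15.
  So ∫_0^π (u')² dx = 25*π/2 + 8*π + 128*π + 0 + 0 + 256/15 = 256/15 + 297*π/2.
||u||_{H^1}^2 = (256/15 + 33*π/2) + (256/15 + 297*π/2) = 512/15 + 165*π.


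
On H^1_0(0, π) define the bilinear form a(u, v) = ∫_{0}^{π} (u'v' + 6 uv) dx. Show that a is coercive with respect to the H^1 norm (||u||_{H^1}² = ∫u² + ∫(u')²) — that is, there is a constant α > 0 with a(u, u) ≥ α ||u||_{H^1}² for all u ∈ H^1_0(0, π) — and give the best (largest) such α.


α = 1

Coercivity of a(·,·) on H^1_0(0, π) means a(u, u) ≥ α ||u||_{H^1}² for every u ∈ H^1_0.
The interval has length L = π, and Poincaré/coercivity depend only on L. Here a(u, u) = ∫(u')² + (6)·∫u².
Here c = 6 ≥ 1, so a(u,u) = ∫(u')² + c∫u² ≥ ∫(u')² + ∫u² = ||u||_{H^1}², i.e. α = 1 works. No larger α is possible: a(u,u) ≥ α||u||_{H^1}² means (1−α)∫(u')² ≥ (α−c)∫u², and for the modes u_n = sin(nπ(x−x₀)/L) (x₀ the left endpoint) one has ∫u_n²/∫(u_n')² = (L/(nπ))² → 0, so a(u_n,u_n)/||u_n||_{H^1}² → 1. Hence the optimal constant is α = 1.
Therefore α = 1.


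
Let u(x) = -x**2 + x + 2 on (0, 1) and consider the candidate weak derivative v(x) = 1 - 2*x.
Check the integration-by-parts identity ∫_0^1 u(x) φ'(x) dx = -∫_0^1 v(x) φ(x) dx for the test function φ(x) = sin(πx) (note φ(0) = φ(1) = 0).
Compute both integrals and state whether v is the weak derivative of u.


LHS = 0, RHS = 0. Yes, v = u' weakly.

u(x) = -x**2 + x + 2, classical derivative u'(x) = 1 - 2*x.
φ(x) = sin(πx), so φ'(x) = π*cos(π*x).
Note φ(0) = φ(1) = 0, so the boundary term u·φ vanishes.
LHS = ∫_0^1 u(x) φ'(x) dx = ∫_0^1 (-π*x^2*cos(π*x) + π*x*cos(π*x) + 2*π*cos(π*x)) dx. Term by term:
  ∫_0^1 2*π*cos(π*x) dx = 0;  ∫_0^1 π*x*cos(π*x) dx = -2/π;  ∫_0^1 -π*x^2*cos(π*x) dx = 2/π.
Sum: 0 − 2/π + 2/π = 0.
So LHS = 0.
∫_0^1 v(x) φ(x) dx = ∫_0^1 (-2*x*sin(π*x) + sin(π*x)) dx. Term by term:
  ∫_0^1 -2*x*sin(π*x) dx = -2/π;  ∫_0^1 sin(π*x) dx = 2/π.
Sum: -2/π + 2/π = 0.
So RHS = -∫_0^1 v(x) φ(x) dx = 0.
LHS = RHS, so the identity holds for this test φ.
Moreover u is smooth here and v(x) = u'(x) = 1 - 2*x pointwise, so the identity holds for every test function. Hence v is the weak derivative of u.


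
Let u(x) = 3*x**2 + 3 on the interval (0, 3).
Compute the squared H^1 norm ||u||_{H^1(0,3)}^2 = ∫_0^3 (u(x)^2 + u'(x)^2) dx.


||u||_{H^1}^2 = 4752/5

The H^1 norm (squared) on an interval (0, L) is
  ||u||_{H^1}^2 = ∫_0^L u(x)^2 dx + ∫_0^L u'(x)^2 dx.
Compute u'(x) = 6*x.
Then u(x)^2 = 9*x**4 + 18*x**2 + 9 and u'(x)^2 = 36*x**2.
Integrate each monomial from 0 to 3 using ∫_0^3 c·x^n dx = c·3^(n+1)/(n+1):
  ∫_0^3 u(x)^2 dx = ∫_0^3 (9*x^4 + 18*x^2 + 9) dx. Term by term:
    ∫_0^3 9*x^4 dx = 2187/5;  ∫_0^3 18*x^2 dx = 162;  ∫_0^3 9 dx = 27.
  Sum: 2187/5 + 162 + 27 = 3132/5.
  ∫_0^3 u'(x)^2 dx = ∫_0^3 (36*x^2) dx. Term by term:
    ∫_0^3 36*x^2 dx = 324.
Adding: ||u||_{H^1}^2 = 3132/5 + 324 = 4752/5.


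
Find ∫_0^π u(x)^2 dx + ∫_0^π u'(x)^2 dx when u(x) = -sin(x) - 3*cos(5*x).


||u||_{H^1(0,π)}^2 = 118*π

u'(x) = 15*sin(5*x) - cos(x).
Expand u² and (u')² and integrate term by term on (0, π), using: for integers n ≥ 1, ∫_0^π sin²(nx) dx = ∫_0^π cos²(nx) dx = π/2; for n ≠ n', ∫_0^π sin(nx)sin(n'x) dx = ∫_0^π cos(nx)cos(n'x) dx = 0; and by product-to-sum, ∫_0^π sin(nx)cos(n'x) dx = ½∫_0^π [sin((n+n')x) + sin((n−n')x)] dx, which is 0 when n+n' is even and 2n/(n²−n'²) when n+n' is odd (it need not vanish on (0, π)).
  u² squared terms: (-1)²·∫sin(x)² dx = 1·π/2 = π/2;  (-3)²·∫cos(5x)² dx = 9·π/2 = 9*π/2.
  u² cross terms: 2·(-1)·(-3)·∫sin(x)·cos(5x) dx = 6·(0) = 0.
  So ∫_0^π u² dx = π/2 + 9*π/2 + 0 = 5*π.
  (u')² squared terms: (-1)²·∫cos(x)² dx = 1·π/2 = π/2;  (15)²·∫sin(5x)² dx = 225·π/2 = 225*π/2.
  (u')² cross terms: 2·(-1)·(15)·∫cos(x)·sin(5x) dx = -30·(0) = 0.
  So ∫_0^π (u')² dx = π/2 + 225*π/2 + 0 = 113*π.
||u||_{H^1}^2 = (5*π) + (113*π) = 118*π.


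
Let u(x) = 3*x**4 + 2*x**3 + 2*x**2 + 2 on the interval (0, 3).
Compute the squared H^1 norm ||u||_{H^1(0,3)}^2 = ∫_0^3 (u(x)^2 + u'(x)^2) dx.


||u||_{H^1}^2 = 7457511/70

The H^1 norm (squared) on an interval (0, L) is
  ||u||_{H^1}^2 = ∫_0^L u(x)^2 dx + ∫_0^L u'(x)^2 dx.
Compute u'(x) = 12*x**3 + 6*x**2 + 4*x.
Then u(x)^2 = 9*x**8 + 12*x**7 + 16*x**6 + 8*x**5 + 16*x**4 + 8*x**3 + 8*x**2 + 4 and u'(x)^2 = 144*x**6 + 144*x**5 + 132*x**4 + 48*x**3 + 16*x**2.
Integrate each monomial from 0 to 3 using ∫_0^3 c·x^n dx = c·3^(n+1)/(n+1):
  ∫_0^3 u(x)^2 dx = ∫_0^3 (9*x^8 + 12*x^7 + 16*x^6 + 8*x^5 + 16*x^4 + 8*x^3 + 8*x^2 + 4) dx. Term by term:
    ∫_0^3 9*x^8 dx = 19683;  ∫_0^3 12*x^7 dx = 19683/2;  ∫_0^3 16*x^6 dx = 34992/7;
    ∫_0^3 8*x^5 dx = 972;  ∫_0^3 16*x^4 dx = 3888/5;  ∫_0^3 8*x^3 dx = 162;
    ∫_0^3 8*x^2 dx = 72;  ∫_0^3 4 dx = 12.
  Sum: 19683 + 19683/2 + 34992/7 + 972 + 3888/5 + 162 + 72 + 12 = 2556327/70.
  ∫_0^3 u'(x)^2 dx = ∫_0^3 (144*x^6 + 144*x^5 + 132*x^4 + 48*x^3 + 16*x^2) dx. Term by term:
    ∫_0^3 144*x^6 dx = 314928/7;  ∫_0^3 144*x^5 dx = 17496;  ∫_0^3 132*x^4 dx = 32076/5;
    ∫_0^3 48*x^3 dx = 972;  ∫_0^3 16*x^2 dx = 144.
  Sum: 314928/7 + 17496 + 32076/5 + 972 + 144 = 2450592/35.
Adding: ||u||_{H^1}^2 = 2556327/70 + 2450592/35 = 7457511/70.


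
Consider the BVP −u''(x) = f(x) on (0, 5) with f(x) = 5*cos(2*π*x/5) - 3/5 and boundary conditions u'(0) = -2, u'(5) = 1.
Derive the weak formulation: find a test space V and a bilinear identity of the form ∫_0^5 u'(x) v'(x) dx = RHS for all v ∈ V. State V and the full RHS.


V = H^1(0, 5) (v unrestricted at boundary; u is determined up to an additive constant); weak form: ∫_0^5 u'v' dx = ∫_0^5 (5*cos(2*π*x/5) - 3/5) v dx + v(5) + 2·v(0) for all v ∈ V.

Multiply both sides by a test function v and integrate from 0 to 5:
  ∫_0^5 −u''(x) v(x) dx = ∫_0^5 f(x) v(x) dx.
Integrate the LHS by parts once:
  ∫_0^5 −u'' v dx = −[u'(x) v(x)]_0^5 + ∫_0^5 u'(x) v'(x) dx.
Thus ∫_0^5 u'(x) v'(x) dx = ∫_0^5 f(x) v(x) dx + [u'(x) v(x)]_0^5.
Choose V so that boundary terms are either known or forced to vanish.
u has inhomogeneous Neumann u'(0) = -2, u'(5) = 1. [u' v]_0^5 = (1)·v(5) − (-2)·v(0) = v(5) + 2·v(0). Take V = H^1(0, 5); boundary term becomes part of RHS.
Weak formulation: find u (satisfying any essential BC) such that ∫_0^5 u'(x) v'(x) dx = ∫_0^5 f v dx + v(5) + 2·v(0) for all v ∈ V (Neumann data are natural BCs: they enter the RHS as boundary terms).
Substituting f(x) = 5*cos(2*π*x/5) - 3/5, the right-hand side is ∫_0^5 (5*cos(2*π*x/5) - 3/5) v dx + v(5) + 2·v(0).
Compatibility check (pure Neumann): taking v ≡ 1 ∈ V gives 0 = ∫_0^5 f dx + (1) − (-2), i.e. ∫_0^5 f dx must equal u'(0) − u'(5) = -3. Indeed ∫_0^5 (5*cos(2*π*x/5) - 3/5) dx = -3, so the data are compatible. The solution is then unique only up to an additive constant (fix it e.g. by requiring ∫_0^5 u dx = 0).


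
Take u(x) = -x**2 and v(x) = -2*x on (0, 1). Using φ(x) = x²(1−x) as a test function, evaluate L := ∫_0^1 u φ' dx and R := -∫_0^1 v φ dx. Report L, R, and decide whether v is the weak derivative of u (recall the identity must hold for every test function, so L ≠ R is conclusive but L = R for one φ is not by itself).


LHS = 1/10, RHS = 1/10. Yes, v = u' weakly.

u(x) = -x**2, classical derivative u'(x) = -2*x.
φ(x) = x²(1−x), so φ'(x) = x*(2 - 3*x).
Note φ(0) = φ(1) = 0, so the boundary term u·φ vanishes.
LHS = ∫_0^1 u(x) φ'(x) dx = ∫_0^1 (3*x^4 - 2*x^3) dx. Term by term:
  ∫_0^1 3*x^4 dx = 3/5;  ∫_0^1 -2*x^3 dx = -1/2.
Sum: 3/5 − 1/2 = 1/10.
So LHS = 1/10.
∫_0^1 v(x) φ(x) dx = ∫_0^1 (2*x^4 - 2*x^3) dx. Term by term:
  ∫_0^1 2*x^4 dx = 2/5;  ∫_0^1 -2*x^3 dx = -1/2.
Sum: 2/5 − 1/2 = -1/10.
So RHS = -∫_0^1 v(x) φ(x) dx = 1/10.
LHS = RHS, so the identity holds for this test φ.
Moreover u is smooth here and v(x) = u'(x) = -2*x pointwise, so the identity holds for every test function. Hence v is the weak derivative of u.


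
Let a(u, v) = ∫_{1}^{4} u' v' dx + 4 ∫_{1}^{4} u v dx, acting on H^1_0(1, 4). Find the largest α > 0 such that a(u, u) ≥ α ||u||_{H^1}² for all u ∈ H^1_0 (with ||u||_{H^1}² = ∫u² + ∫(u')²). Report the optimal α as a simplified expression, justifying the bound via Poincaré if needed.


α = 1

Coercivity of a(·,·) on H^1_0(1, 4) means a(u, u) ≥ α ||u||_{H^1}² for every u ∈ H^1_0.
The interval has length L = 3, and Poincaré/coercivity depend only on L. Here a(u, u) = ∫(u')² + (4)·∫u².
Here c = 4 ≥ 1, so a(u,u) = ∫(u')² + c∫u² ≥ ∫(u')² + ∫u² = ||u||_{H^1}², i.e. α = 1 works. No larger α is possible: a(u,u) ≥ α||u||_{H^1}² means (1−α)∫(u')² ≥ (α−c)∫u², and for the modes u_n = sin(nπ(x−x₀)/L) (x₀ the left endpoint) one has ∫u_n²/∫(u_n')² = (L/(nπ))² → 0, so a(u_n,u_n)/||u_n||_{H^1}² → 1. Hence the optimal constant is α = 1.
Therefore α = 1.


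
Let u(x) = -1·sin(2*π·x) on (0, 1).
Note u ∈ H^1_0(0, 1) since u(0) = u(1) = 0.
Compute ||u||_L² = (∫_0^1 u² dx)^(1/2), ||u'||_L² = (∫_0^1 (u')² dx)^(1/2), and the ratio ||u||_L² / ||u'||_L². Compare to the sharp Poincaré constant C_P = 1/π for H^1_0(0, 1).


||u||_L² / ||u'||_L² = 1/(2*π) < C_P = 1/π.

u(x) = -1·sin(2*π·x), so u'(x) = -2*π*cos(2*π*x).
Writing u(x) = A·sin(kπx/L) with A = -1 and k = 2, use ∫_0^L sin²(kπx/L) dx = L/2 and ∫_0^L cos²(kπx/L) dx = L/2.
u² = 1·sin²(2*π·x) and (u')² = 4*π^2·cos²(2*π·x), and each of sin², cos² integrates to L/2 = 1/2 over (0, 1).
∫_0^1 u² dx = 1/2, so ||u||_L² = sqrt(2)/2.
∫_0^1 (u')² dx = 2*π^2, so ||u'||_L² = sqrt(2)*π.
Ratio ||u||_L² / ||u'||_L² = 1/(2*π).
Sharp Poincaré constant on H^1_0(0, 1) is C_P = L/π = 1/π, achieved by sin(π·x).
This is the k = 2 harmonic; the ratio L/(kπ) is strictly less than C_P = L/π, consistent with the sharp inequality ||u||_L² ≤ C_P ||u'||_L².


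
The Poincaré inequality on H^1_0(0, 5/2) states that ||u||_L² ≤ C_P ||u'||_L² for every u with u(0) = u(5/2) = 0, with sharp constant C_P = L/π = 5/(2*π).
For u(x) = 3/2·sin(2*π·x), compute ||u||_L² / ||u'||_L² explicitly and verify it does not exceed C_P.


||u||_L² / ||u'||_L² = 1/(2*π) < C_P = 5/(2*π).

u(x) = 3/2·sin(2*π·x), so u'(x) = 3*π*cos(2*π*x).
Writing u(x) = A·sin(kπx/L) with A = 3/2 and k = 5, use ∫_0^L sin²(kπx/L) dx = L/2 and ∫_0^L cos²(kπx/L) dx = L/2.
u² = 9/4·sin²(2*π·x) and (u')² = 9*π^2·cos²(2*π·x), and each of sin², cos² integrates to L/2 = 5/4 over (0, 5/2).
∫_0^5/2 u² dx = 45/16, so ||u||_L² = 3*sqrt(5)/4.
∫_0^5/2 (u')² dx = 45*π^2/4, so ||u'||_L² = 3*sqrt(5)*π/2.
Ratio ||u||_L² / ||u'||_L² = 1/(2*π).
Sharp Poincaré constant on H^1_0(0, 5/2) is C_P = L/π = 5/(2*π), achieved by sin(2*π/5·x).
This is the k = 5 harmonic; the ratio L/(kπ) is strictly less than C_P = L/π, consistent with the sharp inequality ||u||_L² ≤ C_P ||u'||_L².


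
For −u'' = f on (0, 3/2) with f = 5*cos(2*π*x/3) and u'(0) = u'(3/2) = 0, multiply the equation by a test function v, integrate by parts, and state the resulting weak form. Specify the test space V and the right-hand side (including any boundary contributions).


V = H^1(0, 3/2) (no boundary constraint on v; u is determined up to an additive constant); weak form: ∫_0^3/2 u'v' dx = ∫_0^3/2 (5*cos(2*π*x/3)) v dx for all v ∈ V.

Multiply both sides by a test function v and integrate from 0 to 3/2:
  ∫_0^3/2 −u''(x) v(x) dx = ∫_0^3/2 f(x) v(x) dx.
Integrate the LHS by parts once:
  ∫_0^3/2 −u'' v dx = −[u'(x) v(x)]_0^3/2 + ∫_0^3/2 u'(x) v'(x) dx.
Thus ∫_0^3/2 u'(x) v'(x) dx = ∫_0^3/2 f(x) v(x) dx + [u'(x) v(x)]_0^3/2.
Choose V so that boundary terms are either known or forced to vanish.
u has homogeneous Neumann: u'(0) = u'(3/2) = 0. So [u' v]_0^3/2 = 0·v(3/2) − 0·v(0) = 0 for any v; take V = H^1(0, 3/2).
Weak formulation: find u (satisfying any essential BC) such that ∫_0^3/2 u'(x) v'(x) dx = ∫_0^3/2 f v dx for all v ∈ V (homogeneous Neumann, so boundary terms vanish).
Substituting f(x) = 5*cos(2*π*x/3), the right-hand side is ∫_0^3/2 (5*cos(2*π*x/3)) v dx.
Compatibility check (pure Neumann): taking v ≡ 1 ∈ V gives 0 = ∫_0^3/2 f dx + (0) − (0), i.e. ∫_0^3/2 f dx must equal u'(0) − u'(3/2) = 0. Indeed ∫_0^3/2 (5*cos(2*π*x/3)) dx = 0, so the data are compatible. The solution is then unique only up to an additive constant (fix it e.g. by requiring ∫_0^3/2 u dx = 0).


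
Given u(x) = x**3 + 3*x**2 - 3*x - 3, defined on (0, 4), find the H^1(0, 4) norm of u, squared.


||u||_{H^1}^2 = 342376/35

The H^1 norm (squared) on an interval (0, L) is
  ||u||_{H^1}^2 = ∫_0^L u(x)^2 dx + ∫_0^L u'(x)^2 dx.
Compute u'(x) = 3*x**2 + 6*x - 3.
Then u(x)^2 = x**6 + 6*x**5 + 3*x**4 - 24*x**3 - 9*x**2 + 18*x + 9 and u'(x)^2 = 9*x**4 + 36*x**3 + 18*x**2 - 36*x + 9.
Integrate each monomial from 0 to 4 using ∫_0^4 c·x^n dx = c·4^(n+1)/(n+1):
  ∫_0^4 u(x)^2 dx = ∫_0^4 (x^6 + 6*x^5 + 3*x^4 - 24*x^3 - 9*x^2 + 18*x + 9) dx. Term by term:
    ∫_0^4 x^6 dx = 16384/7;  ∫_0^4 6*x^5 dx = 4096;  ∫_0^4 3*x^4 dx = 3072/5;
    ∫_0^4 -24*x^3 dx = -1536;  ∫_0^4 -9*x^2 dx = -192;  ∫_0^4 18*x dx = 144;
    ∫_0^4 9 dx = 36.
  Sum: 16384/7 + 4096 + 3072/5 − 1536 − 192 + 144 + 36 = 192604/35.
  ∫_0^4 u'(x)^2 dx = ∫_0^4 (9*x^4 + 36*x^3 + 18*x^2 - 36*x + 9) dx. Term by term:
    ∫_0^4 9*x^4 dx = 9216/5;  ∫_0^4 36*x^3 dx = 2304;  ∫_0^4 18*x^2 dx = 384;
    ∫_0^4 -36*x dx = -288;  ∫_0^4 9 dx = 36.
  Sum: 9216/5 + 2304 + 384 − 288 + 36 = 21396/5.
Adding: ||u||_{H^1}^2 = 192604/35 + 21396/5 = 342376/35.


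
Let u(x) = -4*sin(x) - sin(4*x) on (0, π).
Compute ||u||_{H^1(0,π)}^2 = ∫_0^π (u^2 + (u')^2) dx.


||u||_{H^1(0,π)}^2 = 49*π/2

u'(x) = -4*cos(x) - 4*cos(4*x).
Expand u² and (u')² and integrate term by term on (0, π), using: for integers n ≥ 1, ∫_0^π sin²(nx) dx = ∫_0^π cos²(nx) dx = π/2; for n ≠ n', ∫_0^π sin(nx)sin(n'x) dx = ∫_0^π cos(nx)cos(n'x) dx = 0; and by product-to-sum, ∫_0^π sin(nx)cos(n'x) dx = ½∫_0^π [sin((n+n')x) + sin((n−n')x)] dx, which is 0 when n+n' is even and 2n/(n²−n'²) when n+n' is odd (it need not vanish on (0, π)).
  u² squared terms: (-1)²·∫sin(4x)² dx = 1·π/2 = π/2;  (-4)²·∫sin(x)² dx = 16·π/2 = 8*π.
  u² cross terms: 2·(-1)·(-4)·∫sin(4x)·sin(x) dx = 8·(0) = 0.
  So ∫_0^π u² dx = π/2 + 8*π + 0 = 17*π/2.
  (u')² squared terms: (-4)²·∫cos(x)² dx = 16·π/2 = 8*π;  (-4)²·∫cos(4x)² dx = 16·π/2 = 8*π.
  (u')² cross terms: 2·(-4)·(-4)·∫cos(x)·cos(4x) dx = 32·(0) = 0.
  So ∫_0^π (u')² dx = 8*π + 8*π + 0 = 16*π.
||u||_{H^1}^2 = (17*π/2) + (16*π) = 49*π/2.


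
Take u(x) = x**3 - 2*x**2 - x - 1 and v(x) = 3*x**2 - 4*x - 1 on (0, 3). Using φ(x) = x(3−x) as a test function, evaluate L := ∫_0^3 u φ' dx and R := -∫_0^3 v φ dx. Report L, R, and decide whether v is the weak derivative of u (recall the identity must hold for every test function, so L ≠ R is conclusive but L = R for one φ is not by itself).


LHS = -99/20, RHS = -99/20. Yes, v = u' weakly.

u(x) = x**3 - 2*x**2 - x - 1, classical derivative u'(x) = 3*x**2 - 4*x - 1.
φ(x) = x(3−x), so φ'(x) = 3 - 2*x.
Note φ(0) = φ(3) = 0, so the boundary term u·φ vanishes.
LHS = ∫_0^3 u(x) φ'(x) dx = ∫_0^3 (-2*x^4 + 7*x^3 - 4*x^2 - x - 3) dx. Term by term:
  ∫_0^3 -2*x^4 dx = -486/5;  ∫_0^3 7*x^3 dx = 567/4;  ∫_0^3 -4*x^2 dx = -36;
  ∫_0^3 -x dx = -9/2;  ∫_0^3 -3 dx = -9.
Sum: -486/5 + 567/4 − 36 − 9/2 − 9 = -99/20.
So LHS = -99/20.
∫_0^3 v(x) φ(x) dx = ∫_0^3 (-3*x^4 + 13*x^3 - 11*x^2 - 3*x) dx. Term by term:
  ∫_0^3 -3*x^4 dx = -729/5;  ∫_0^3 13*x^3 dx = 1053/4;  ∫_0^3 -11*x^2 dx = -99;
  ∫_0^3 -3*x dx = -27/2.
Sum: -729/5 + 1053/4 − 99 − 27/2 = 99/20.
So RHS = -∫_0^3 v(x) φ(x) dx = -99/20.
LHS = RHS, so the identity holds for this test φ.
Moreover u is smooth here and v(x) = u'(x) = 3*x**2 - 4*x - 1 pointwise, so the identity holds for every test function. Hence v is the weak derivative of u.


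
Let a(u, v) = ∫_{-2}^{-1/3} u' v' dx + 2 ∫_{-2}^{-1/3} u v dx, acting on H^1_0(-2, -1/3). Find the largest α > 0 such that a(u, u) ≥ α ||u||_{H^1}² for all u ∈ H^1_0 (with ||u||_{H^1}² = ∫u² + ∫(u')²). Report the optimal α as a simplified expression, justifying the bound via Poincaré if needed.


α = 1

Coercivity of a(·,·) on H^1_0(-2, -1/3) means a(u, u) ≥ α ||u||_{H^1}² for every u ∈ H^1_0.
The interval has length L = 5/3, and Poincaré/coercivity depend only on L. Here a(u, u) = ∫(u')² + (2)·∫u².
Here c = 2 ≥ 1, so a(u,u) = ∫(u')² + c∫u² ≥ ∫(u')² + ∫u² = ||u||_{H^1}², i.e. α = 1 works. No larger α is possible: a(u,u) ≥ α||u||_{H^1}² means (1−α)∫(u')² ≥ (α−c)∫u², and for the modes u_n = sin(nπ(x−x₀)/L) (x₀ the left endpoint) one has ∫u_n²/∫(u_n')² = (L/(nπ))² → 0, so a(u_n,u_n)/||u_n||_{H^1}² → 1. Hence the optimal constant is α = 1.
Therefore α = 1.


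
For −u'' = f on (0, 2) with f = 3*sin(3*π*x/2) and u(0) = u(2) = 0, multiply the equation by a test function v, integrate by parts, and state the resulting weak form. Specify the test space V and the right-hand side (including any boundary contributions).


V = H^1_0(0, 2) (so v(0) = v(2) = 0); weak form: ∫_0^2 u'v' dx = ∫_0^2 (3*sin(3*π*x/2)) v dx for all v ∈ V.

Multiply both sides by a test function v and integrate from 0 to 2:
  ∫_0^2 −u''(x) v(x) dx = ∫_0^2 f(x) v(x) dx.
Integrate the LHS by parts once:
  ∫_0^2 −u'' v dx = −[u'(x) v(x)]_0^2 + ∫_0^2 u'(x) v'(x) dx.
Thus ∫_0^2 u'(x) v'(x) dx = ∫_0^2 f(x) v(x) dx + [u'(x) v(x)]_0^2.
Choose V so that boundary terms are either known or forced to vanish.
u is Dirichlet: u(0) = u(2) = 0. Let V = H^1_0(0, 2); then v(0) = v(2) = 0, and [u' v]_0^2 = 0.
Weak formulation: find u (satisfying any essential BC) such that ∫_0^2 u'(x) v'(x) dx = ∫_0^2 f v dx for all v ∈ V.
Substituting f(x) = 3*sin(3*π*x/2), the right-hand side is ∫_0^2 (3*sin(3*π*x/2)) v dx.


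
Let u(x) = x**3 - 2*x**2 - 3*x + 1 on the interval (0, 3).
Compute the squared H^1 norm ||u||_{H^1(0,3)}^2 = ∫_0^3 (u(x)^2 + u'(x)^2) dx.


||u||_{H^1}^2 = 7149/70

The H^1 norm (squared) on an interval (0, L) is
  ||u||_{H^1}^2 = ∫_0^L u(x)^2 dx + ∫_0^L u'(x)^2 dx.
Compute u'(x) = 3*x**2 - 4*x - 3.
Then u(x)^2 = x**6 - 4*x**5 - 2*x**4 + 14*x**3 + 5*x**2 - 6*x + 1 and u'(x)^2 = 9*x**4 - 24*x**3 - 2*x**2 + 24*x + 9.
Integrate each monomial from 0 to 3 using ∫_0^3 c·x^n dx = c·3^(n+1)/(n+1):
  ∫_0^3 u(x)^2 dx = ∫_0^3 (x^6 - 4*x^5 - 2*x^4 + 14*x^3 + 5*x^2 - 6*x + 1) dx. Term by term:
    ∫_0^3 x^6 dx = 2187/7;  ∫_0^3 -4*x^5 dx = -486;  ∫_0^3 -2*x^4 dx = -486/5;
    ∫_0^3 14*x^3 dx = 567/2;  ∫_0^3 5*x^2 dx = 45;  ∫_0^3 -6*x dx = -27;
    ∫_0^3 1 dx = 3.
  Sum: 2187/7 − 486 − 486/5 + 567/2 + 45 − 27 + 3 = 2361/70.
  ∫_0^3 u'(x)^2 dx = ∫_0^3 (9*x^4 - 24*x^3 - 2*x^2 + 24*x + 9) dx. Term by term:
    ∫_0^3 9*x^4 dx = 2187/5;  ∫_0^3 -24*x^3 dx = -486;  ∫_0^3 -2*x^2 dx = -18;
    ∫_0^3 24*x dx = 108;  ∫_0^3 9 dx = 27.
  Sum: 2187/5 − 486 − 18 + 108 + 27 = 342/5.
Adding: ||u||_{H^1}^2 = 2361/70 + 342/5 = 7149/70.


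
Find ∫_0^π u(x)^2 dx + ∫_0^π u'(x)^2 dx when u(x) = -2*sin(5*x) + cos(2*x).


||u||_{H^1(0,π)}^2 = -200/21 + 109*π/2

u'(x) = -2*sin(2*x) - 10*cos(5*x).
Expand u² and (u')² and integrate term by term on (0, π), using: for integers n ≥ 1, ∫_0^π sin²(nx) dx = ∫_0^π cos²(nx) dx = π/2; for n ≠ n', ∫_0^π sin(nx)sin(n'x) dx = ∫_0^π cos(nx)cos(n'x) dx = 0; and by product-to-sum, ∫_0^π sin(nx)cos(n'x) dx = ½∫_0^π [sin((n+n')x) + sin((n−n')x)] dx, which is 0 when n+n' is even and 2n/(n²−n'²) when n+n' is odd (it need not vanish on (0, π)).
  u² squared terms: (-2)²·∫sin(5x)² dx = 4·π/2 = 2*π;  (1)²·∫cos(2x)² dx = 1·π/2 = π/2.
  u² cross terms: 2·(-2)·(1)·∫sin(5x)·cos(2x) dx = -4·(10/21) = -40/21.
  So ∫_0^π u² dx = 2*π + π/2 − 40/21 = -40/21 + 5*π/2.
  (u')² squared terms: (-10)²·∫cos(5x)² dx = 100·π/2 = 50*π;  (-2)²·∫sin(2x)² dx = 4·π/2 = 2*π.
  (u')² cross terms: 2·(-10)·(-2)·∫cos(5x)·sin(2x) dx = 40·(-4/21) = -160/21.
  So ∫_0^π (u')² dx = 50*π + 2*π − 160/21 = -160/21 + 52*π.
||u||_{H^1}^2 = (-40/21 + 5*π/2) + (-160/21 + 52*π) = -200/21 + 109*π/2.


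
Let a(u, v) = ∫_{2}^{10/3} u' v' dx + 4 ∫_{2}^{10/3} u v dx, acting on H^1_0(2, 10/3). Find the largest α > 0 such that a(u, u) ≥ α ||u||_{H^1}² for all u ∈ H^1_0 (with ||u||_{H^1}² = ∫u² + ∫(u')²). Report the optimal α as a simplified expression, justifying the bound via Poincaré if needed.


α = 1

Coercivity of a(·,·) on H^1_0(2, 10/3) means a(u, u) ≥ α ||u||_{H^1}² for every u ∈ H^1_0.
The interval has length L = 4/3, and Poincaré/coercivity depend only on L. Here a(u, u) = ∫(u')² + (4)·∫u².
Here c = 4 ≥ 1, so a(u,u) = ∫(u')² + c∫u² ≥ ∫(u')² + ∫u² = ||u||_{H^1}², i.e. α = 1 works. No larger α is possible: a(u,u) ≥ α||u||_{H^1}² means (1−α)∫(u')² ≥ (α−c)∫u², and for the modes u_n = sin(nπ(x−x₀)/L) (x₀ the left endpoint) one has ∫u_n²/∫(u_n')² = (L/(nπ))² → 0, so a(u_n,u_n)/||u_n||_{H^1}² → 1. Hence the optimal constant is α = 1.
Therefore α = 1.


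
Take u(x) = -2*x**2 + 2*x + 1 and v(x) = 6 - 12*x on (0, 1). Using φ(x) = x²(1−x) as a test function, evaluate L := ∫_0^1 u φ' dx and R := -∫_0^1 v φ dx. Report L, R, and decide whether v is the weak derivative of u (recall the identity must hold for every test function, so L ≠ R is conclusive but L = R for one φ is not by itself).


LHS = 1/30, RHS = 1/10. No, v is not the weak derivative of u.

u(x) = -2*x**2 + 2*x + 1, classical derivative u'(x) = 2 - 4*x.
φ(x) = x²(1−x), so φ'(x) = x*(2 - 3*x).
Note φ(0) = φ(1) = 0, so the boundary term u·φ vanishes.
LHS = ∫_0^1 u(x) φ'(x) dx = ∫_0^1 (6*x^4 - 10*x^3 + x^2 + 2*x) dx. Term by term:
  ∫_0^1 6*x^4 dx = 6/5;  ∫_0^1 -10*x^3 dx = -5/2;  ∫_0^1 x^2 dx = 1/3;
  ∫_0^1 2*x dx = 1.
Sum: 6/5 − 5/2 + 1/3 + 1 = 1/30.
So LHS = 1/30.
∫_0^1 v(x) φ(x) dx = ∫_0^1 (12*x^4 - 18*x^3 + 6*x^2) dx. Term by term:
  ∫_0^1 12*x^4 dx = 12/5;  ∫_0^1 -18*x^3 dx = -9/2;  ∫_0^1 6*x^2 dx = 2.
Sum: 12/5 − 9/2 + 2 = -1/10.
So RHS = -∫_0^1 v(x) φ(x) dx = 1/10.
LHS − RHS = -1/15 ≠ 0, so the identity fails.
(For a valid weak derivative the identity must hold for EVERY test function, in particular this one. The failure shows v is NOT the weak derivative of u.)
Correct weak derivative would be u'(x) = 2 - 4*x.


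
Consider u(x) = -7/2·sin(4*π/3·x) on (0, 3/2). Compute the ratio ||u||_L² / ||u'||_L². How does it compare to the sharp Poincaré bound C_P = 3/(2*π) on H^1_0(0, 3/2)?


||u||_L² / ||u'||_L² = 3/(4*π) < C_P = 3/(2*π).

u(x) = -7/2·sin(4*π/3·x), so u'(x) = -14*π*cos(4*π*x/3)/3.
Writing u(x) = A·sin(kπx/L) with A = -7/2 and k = 2, use ∫_0^L sin²(kπx/L) dx = L/2 and ∫_0^L cos²(kπx/L) dx = L/2.
u² = 49/4·sin²(4*π/3·x) and (u')² = 196*π^2/9·cos²(4*π/3·x), and each of sin², cos² integrates to L/2 = 3/4 over (0, 3/2).
∫_0^3/2 u² dx = 147/16, so ||u||_L² = 7*sqrt(3)/4.
∫_0^3/2 (u')² dx = 49*π^2/3, so ||u'||_L² = 7*sqrt(3)*π/3.
Ratio ||u||_L² / ||u'||_L² = 3/(4*π).
Sharp Poincaré constant on H^1_0(0, 3/2) is C_P = L/π = 3/(2*π), achieved by sin(2*π/3·x).
This is the k = 2 harmonic; the ratio L/(kπ) is strictly less than C_P = L/π, consistent with the sharp inequality ||u||_L² ≤ C_P ||u'||_L².


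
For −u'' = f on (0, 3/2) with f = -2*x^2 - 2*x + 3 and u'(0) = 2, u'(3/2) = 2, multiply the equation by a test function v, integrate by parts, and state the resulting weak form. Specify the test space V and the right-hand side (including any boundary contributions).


V = H^1(0, 3/2) (v unrestricted at boundary; u is determined up to an additive constant); weak form: ∫_0^3/2 u'v' dx = ∫_0^3/2 (-2*x^2 - 2*x + 3) v dx + 2·v(3/2) − 2·v(0) for all v ∈ V.

Multiply both sides by a test function v and integrate from 0 to 3/2:
  ∫_0^3/2 −u''(x) v(x) dx = ∫_0^3/2 f(x) v(x) dx.
Integrate the LHS by parts once:
  ∫_0^3/2 −u'' v dx = −[u'(x) v(x)]_0^3/2 + ∫_0^3/2 u'(x) v'(x) dx.
Thus ∫_0^3/2 u'(x) v'(x) dx = ∫_0^3/2 f(x) v(x) dx + [u'(x) v(x)]_0^3/2.
Choose V so that boundary terms are either known or forced to vanish.
u has inhomogeneous Neumann u'(0) = 2, u'(3/2) = 2. [u' v]_0^3/2 = (2)·v(3/2) − (2)·v(0) = 2·v(3/2) − 2·v(0). Take V = H^1(0, 3/2); boundary term becomes part of RHS.
Weak formulation: find u (satisfying any essential BC) such that ∫_0^3/2 u'(x) v'(x) dx = ∫_0^3/2 f v dx + 2·v(3/2) − 2·v(0) for all v ∈ V (Neumann data are natural BCs: they enter the RHS as boundary terms).
Substituting f(x) = -2*x^2 - 2*x + 3, the right-hand side is ∫_0^3/2 (-2*x^2 - 2*x + 3) v dx + 2·v(3/2) − 2·v(0).
Compatibility check (pure Neumann): taking v ≡ 1 ∈ V gives 0 = ∫_0^3/2 f dx + (2) − (2), i.e. ∫_0^3/2 f dx must equal u'(0) − u'(3/2) = 0. Indeed ∫_0^3/2 (-2*x^2 - 2*x + 3) dx = 0, so the data are compatible. The solution is then unique only up to an additive constant (fix it e.g. by requiring ∫_0^3/2 u dx = 0).


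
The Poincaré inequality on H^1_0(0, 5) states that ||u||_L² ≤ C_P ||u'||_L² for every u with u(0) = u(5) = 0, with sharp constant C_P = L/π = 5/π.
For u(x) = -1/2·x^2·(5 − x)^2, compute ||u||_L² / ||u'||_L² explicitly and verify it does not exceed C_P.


||u||_L² / ||u'||_L² = 5*sqrt(3)/6 < C_P = 5/π.

u(x) = -1/2·x^2·(5 − x)^2, so u'(x) = x*(x*(5 - x) - (x - 5)^2).
u(x) = -1/2·x^2·(5 − x)^2 vanishes at x = 0 and x = 5, so u ∈ H^1_0(0, 5). Differentiate via the product rule and integrate the resulting polynomials term by term.
  ∫_0^5 u² dx = ∫_0^5 (x^8/4 - 5*x^7 + 75*x^6/2 - 125*x^5 + 625*x^4/4) dx. Term by term:
    ∫_0^5 x^8/4 dx = 1953125/36;  ∫_0^5 -5*x^7 dx = -1953125/8;  ∫_0^5 75*x^6/2 dx = 5859375/14;
    ∫_0^5 -125*x^5 dx = -1953125/6;  ∫_0^5 625*x^4/4 dx = 390625/4.
  Sum: 1953125/36 − 1953125/8 + 5859375/14 − 1953125/6 + 390625/4 = 390625/504.
  ∫_0^5 (u')² dx = ∫_0^5 (4*x^6 - 60*x^5 + 325*x^4 - 750*x^3 + 625*x^2) dx. Term by term:
    ∫_0^5 4*x^6 dx = 312500/7;  ∫_0^5 -60*x^5 dx = -156250;  ∫_0^5 325*x^4 dx = 203125;
    ∫_0^5 -750*x^3 dx = -234375/2;  ∫_0^5 625*x^2 dx = 78125/3.
  Sum: 312500/7 − 156250 + 203125 − 234375/2 + 78125/3 = 15625/42.
∫_0^5 u² dx = 390625/504, so ||u||_L² = 625*sqrt(14)/84.
∫_0^5 (u')² dx = 15625/42, so ||u'||_L² = 125*sqrt(42)/42.
Ratio ||u||_L² / ||u'||_L² = 5*sqrt(3)/6.
Sharp Poincaré constant on H^1_0(0, 5) is C_P = L/π = 5/π, achieved by sin(π/5·x).
A polynomial bump cannot attain the sharp Poincaré constant (only the first sine eigenfunction does), so the ratio is strictly less than C_P, consistent with ||u||_L² ≤ C_P ||u'||_L².


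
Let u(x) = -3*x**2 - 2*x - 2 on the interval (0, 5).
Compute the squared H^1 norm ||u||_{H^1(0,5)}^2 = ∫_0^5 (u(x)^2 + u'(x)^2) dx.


||u||_{H^1}^2 = 30320/3

The H^1 norm (squared) on an interval (0, L) is
  ||u||_{H^1}^2 = ∫_0^L u(x)^2 dx + ∫_0^L u'(x)^2 dx.
Compute u'(x) = -6*x - 2.
Then u(x)^2 = 9*x**4 + 12*x**3 + 16*x**2 + 8*x + 4 and u'(x)^2 = 36*x**2 + 24*x + 4.
Integrate each monomial from 0 to 5 using ∫_0^5 c·x^n dx = c·5^(n+1)/(n+1):
  ∫_0^5 u(x)^2 dx = ∫_0^5 (9*x^4 + 12*x^3 + 16*x^2 + 8*x + 4) dx. Term by term:
    ∫_0^5 9*x^4 dx = 5625;  ∫_0^5 12*x^3 dx = 1875;  ∫_0^5 16*x^2 dx = 2000/3;
    ∫_0^5 8*x dx = 100;  ∫_0^5 4 dx = 20.
  Sum: 5625 + 1875 + 2000/3 + 100 + 20 = 24860/3.
  ∫_0^5 u'(x)^2 dx = ∫_0^5 (36*x^2 + 24*x + 4) dx. Term by term:
    ∫_0^5 36*x^2 dx = 1500;  ∫_0^5 24*x dx = 300;  ∫_0^5 4 dx = 20.
  Sum: 1500 + 300 + 20 = 1820.
Adding: ||u||_{H^1}^2 = 24860/3 + 1820 = 30320/3.


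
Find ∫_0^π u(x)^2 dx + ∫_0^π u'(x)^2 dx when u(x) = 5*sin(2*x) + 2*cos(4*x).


||u||_{H^1(0,π)}^2 = 193*π/2

u'(x) = -8*sin(4*x) + 10*cos(2*x).
Expand u² and (u')² and integrate term by term on (0, π), using: for integers n ≥ 1, ∫_0^π sin²(nx) dx = ∫_0^π cos²(nx) dx = π/2; for n ≠ n', ∫_0^π sin(nx)sin(n'x) dx = ∫_0^π cos(nx)cos(n'x) dx = 0; and by product-to-sum, ∫_0^π sin(nx)cos(n'x) dx = ½∫_0^π [sin((n+n')x) + sin((n−n')x)] dx, which is 0 when n+n' is even and 2n/(n²−n'²) when n+n' is odd (it need not vanish on (0, π)).
  u² squared terms: (2)²·∫cos(4x)² dx = 4·π/2 = 2*π;  (5)²·∫sin(2x)² dx = 25·π/2 = 25*π/2.
  u² cross terms: 2·(2)·(5)·∫cos(4x)·sin(2x) dx = 20·(0) = 0.
  So ∫_0^π u² dx = 2*π + 25*π/2 + 0 = 29*π/2.
  (u')² squared terms: (-8)²·∫sin(4x)² dx = 64·π/2 = 32*π;  (10)²·∫cos(2x)² dx = 100·π/2 = 50*π.
  (u')² cross terms: 2·(-8)·(10)·∫sin(4x)·cos(2x) dx = -160·(0) = 0.
  So ∫_0^π (u')² dx = 32*π + 50*π + 0 = 82*π.
||u||_{H^1}^2 = (29*π/2) + (82*π) = 193*π/2.


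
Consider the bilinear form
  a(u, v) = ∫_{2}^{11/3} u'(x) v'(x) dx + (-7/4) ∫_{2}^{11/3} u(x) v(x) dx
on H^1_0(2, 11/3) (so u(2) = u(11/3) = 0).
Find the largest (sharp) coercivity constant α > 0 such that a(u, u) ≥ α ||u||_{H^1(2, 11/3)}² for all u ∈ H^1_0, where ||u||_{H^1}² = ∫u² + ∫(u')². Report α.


α = (-175 + 36*π^2)/(4*(25 + 9*π^2))

Coercivity of a(·,·) on H^1_0(2, 11/3) means a(u, u) ≥ α ||u||_{H^1}² for every u ∈ H^1_0.
The interval has length L = 5/3, and Poincaré/coercivity depend only on L. Here a(u, u) = ∫(u')² + (-7/4)·∫u².
Here c = -7/4 < 0 with |c| < (π/L)² = 9*π^2/25, so coercivity still holds. The condition a(u,u) ≥ α||u||_{H^1}² reads (1−α)∫(u')² ≥ (α−c)∫u². Any admissible α is ≤ 1 (rapidly oscillating u have ∫u²/∫(u')² → 0), and α = 1 would force 0 ≥ (1−c)∫u², impossible since c < 1; so 1−α > 0. By the sharp Poincaré inequality on H^1_0 of an interval of length L, ∫(u')² ≥ (π/L)²∫u² with equality for the first sine mode sin(π(x−x₀)/L) (x₀ the left endpoint), so the inequality holds for all u iff (1−α)(π/L)² ≥ α − c, i.e. α ≤ ((π/L)² + c)/((π/L)² + 1) = (1 + c(L/π)²)/(1 + (L/π)²). (Direct route, valid since c ≤ 0: Poincaré gives c∫u² ≥ c(L/π)²∫(u')², so a(u,u) ≥ (1 + c(L/π)²)∫(u')², while ||u||_{H^1}² ≤ (1 + (L/π)²)∫(u')²; dividing yields the same α.) With (π/L)² = 9*π^2/25 and c = -7/4, the largest admissible constant is α = ((π/L)² + c)/((π/L)² + 1).
Simplifying, α = (-175 + 36*π^2)/(4*(25 + 9*π^2)).


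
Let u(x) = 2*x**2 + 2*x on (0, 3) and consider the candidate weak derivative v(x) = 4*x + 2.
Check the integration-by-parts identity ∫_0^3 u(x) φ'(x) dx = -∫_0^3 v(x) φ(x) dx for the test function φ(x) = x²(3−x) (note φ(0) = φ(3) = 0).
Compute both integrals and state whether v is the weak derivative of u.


LHS = -621/10, RHS = -621/10. Yes, v = u' weakly.

u(x) = 2*x**2 + 2*x, classical derivative u'(x) = 4*x + 2.
φ(x) = x²(3−x), so φ'(x) = 3*x*(2 - x).
Note φ(0) = φ(3) = 0, so the boundary term u·φ vanishes.
LHS = ∫_0^3 u(x) φ'(x) dx = ∫_0^3 (-6*x^4 + 6*x^3 + 12*x^2) dx. Term by term:
  ∫_0^3 -6*x^4 dx = -1458/5;  ∫_0^3 6*x^3 dx = 243/2;  ∫_0^3 12*x^2 dx = 108.
Sum: -1458/5 + 243/2 + 108 = -621/10.
So LHS = -621/10.
∫_0^3 v(x) φ(x) dx = ∫_0^3 (-4*x^4 + 10*x^3 + 6*x^2) dx. Term by term:
  ∫_0^3 -4*x^4 dx = -972/5;  ∫_0^3 10*x^3 dx = 405/2;  ∫_0^3 6*x^2 dx = 54.
Sum: -972/5 + 405/2 + 54 = 621/10.
So RHS = -∫_0^3 v(x) φ(x) dx = -621/10.
LHS = RHS, so the identity holds for this test φ.
Moreover u is smooth here and v(x) = u'(x) = 4*x + 2 pointwise, so the identity holds for every test function. Hence v is the weak derivative of u.


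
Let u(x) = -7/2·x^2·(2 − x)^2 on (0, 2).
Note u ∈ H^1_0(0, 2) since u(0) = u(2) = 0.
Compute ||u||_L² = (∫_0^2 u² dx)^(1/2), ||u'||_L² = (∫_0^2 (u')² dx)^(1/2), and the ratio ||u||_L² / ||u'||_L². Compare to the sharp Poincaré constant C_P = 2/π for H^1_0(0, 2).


||u||_L² / ||u'||_L² = sqrt(3)/3 < C_P = 2/π.

u(x) = -7/2·x^2·(2 − x)^2, so u'(x) = 14*x*(-x^2 + 3*x - 2).
u(x) = -7/2·x^2·(2 − x)^2 vanishes at x = 0 and x = 2, so u ∈ H^1_0(0, 2). Differentiate via the product rule and integrate the resulting polynomials term by term.
  ∫_0^2 u² dx = ∫_0^2 (49*x^8/4 - 98*x^7 + 294*x^6 - 392*x^5 + 196*x^4) dx. Term by term:
    ∫_0^2 49*x^8/4 dx = 6272/9;  ∫_0^2 -98*x^7 dx = -3136;  ∫_0^2 294*x^6 dx = 5376;
    ∫_0^2 -392*x^5 dx = -12544/3;  ∫_0^2 196*x^4 dx = 6272/5.
  Sum: 6272/9 − 3136 + 5376 − 12544/3 + 6272/5 = 448/45.
  ∫_0^2 (u')² dx = ∫_0^2 (196*x^6 - 1176*x^5 + 2548*x^4 - 2352*x^3 + 784*x^2) dx. Term by term:
    ∫_0^2 196*x^6 dx = 3584;  ∫_0^2 -1176*x^5 dx = -12544;  ∫_0^2 2548*x^4 dx = 81536/5;
    ∫_0^2 -2352*x^3 dx = -9408;  ∫_0^2 784*x^2 dx = 6272/3.
  Sum: 3584 − 12544 + 81536/5 − 9408 + 6272/3 = 448/15.
∫_0^2 u² dx = 448/45, so ||u||_L² = 8*sqrt(35)/15.
∫_0^2 (u')² dx = 448/15, so ||u'||_L² = 8*sqrt(105)/15.
Ratio ||u||_L² / ||u'||_L² = sqrt(3)/3.
Sharp Poincaré constant on H^1_0(0, 2) is C_P = L/π = 2/π, achieved by sin(π/2·x).
A polynomial bump cannot attain the sharp Poincaré constant (only the first sine eigenfunction does), so the ratio is strictly less than C_P, consistent with ||u||_L² ≤ C_P ||u'||_L².


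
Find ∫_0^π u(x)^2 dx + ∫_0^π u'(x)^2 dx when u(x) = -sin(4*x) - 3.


||u||_{H^1(0,π)}^2 = 35*π/2

u'(x) = -4*cos(4*x).
Expand u² and (u')² and integrate term by term on (0, π), using: for integers n ≥ 1, ∫_0^π sin²(nx) dx = ∫_0^π cos²(nx) dx = π/2; for n ≠ n', ∫_0^π sin(nx)sin(n'x) dx = ∫_0^π cos(nx)cos(n'x) dx = 0; and by product-to-sum, ∫_0^π sin(nx)cos(n'x) dx = ½∫_0^π [sin((n+n')x) + sin((n−n')x)] dx, which is 0 when n+n' is even and 2n/(n²−n'²) when n+n' is odd (it need not vanish on (0, π)). For the constant mode: ∫_0^π 1 dx = π, ∫_0^π cos(nx) dx = 0, ∫_0^π sin(nx) dx = (1−(−1)^n)/n.
  u² squared terms: (-3)²·∫1 dx = 9·π = 9*π;  (-1)²·∫sin(4x)² dx = 1·π/2 = π/2.
  u² cross terms: 2·(-3)·(-1)·∫1·sin(4x) dx = 6·(0) = 0.
  So ∫_0^π u² dx = 9*π + π/2 + 0 = 19*π/2.
  (u')² squared terms: (-4)²·∫cos(4x)² dx = 16·π/2 = 8*π.
  So ∫_0^π (u')² dx = 8*π.
||u||_{H^1}^2 = (19*π/2) + (8*π) = 35*π/2.
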